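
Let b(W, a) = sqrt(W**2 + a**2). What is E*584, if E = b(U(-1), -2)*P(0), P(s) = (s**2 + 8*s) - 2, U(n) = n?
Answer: -1168*sqrt(5) ≈ -2611.7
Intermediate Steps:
P(s) = -2 + s**2 + 8*s
E = -2*sqrt(5) (E = sqrt((-1)**2 + (-2)**2)*(-2 + 0**2 + 8*0) = sqrt(1 + 4)*(-2 + 0 + 0) = sqrt(5)*(-2) = -2*sqrt(5) ≈ -4.4721)
E*584 = -2*sqrt(5)*584 = -1168*sqrt(5)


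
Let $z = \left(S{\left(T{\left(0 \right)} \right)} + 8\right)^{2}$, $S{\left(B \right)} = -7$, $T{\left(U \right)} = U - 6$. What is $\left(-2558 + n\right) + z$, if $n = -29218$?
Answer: $-31775$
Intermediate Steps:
$T{\left(U \right)} = -6 + U$ ($T{\left(U \right)} = U - 6 = -6 + U$)
$z = 1$ ($z = \left(-7 + 8\right)^{2} = 1^{2} = 1$)
$\left(-2558 + n\right) + z = \left(-2558 - 29218\right) + 1 = -31776 + 1 = -31775$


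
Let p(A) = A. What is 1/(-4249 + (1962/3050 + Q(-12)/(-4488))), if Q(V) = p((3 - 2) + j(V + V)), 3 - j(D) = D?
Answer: -1711050/7269161443 ≈ -0.00023538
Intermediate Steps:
j(D) = 3 - D
Q(V) = 4 - 2*V (Q(V) = (3 - 2) + (3 - (V + V)) = 1 + (3 - 2*V) = 4 - 2*V)
1/(-4249 + (1962/3050 + Q(-12)/(-4488))) = 1/(-4249 + (1962/3050 + (4 - 2*(-12))/(-4488))) = 1/(-4249 + (1962*(1/3050) + (4 + 24)*(-1/4488))) = 1/(-4249 + (981/1525 + 28*(-1/4488))) = 1/(-4249 + (981/1525 - 7/1122)) = 1/(-4249 + 1090007/1711050) = 1/(-7269161443/1711050) = -1711050/7269161443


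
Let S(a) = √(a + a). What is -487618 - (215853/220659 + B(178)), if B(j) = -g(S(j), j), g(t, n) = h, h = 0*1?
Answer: -35865838705/73553 ≈ -4.8762e+5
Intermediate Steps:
S(a) = √2*√a (S(a) = √(2*a) = √2*√a)
h = 0
g(t, n) = 0
B(j) = 0 (B(j) = -1*0 = 0)
-487618 - (215853/220659 + B(178)) = -487618 - (215853/220659 + 0) = -487618 - (215853*(1/220659) + 0) = -487618 - (71951/73553 + 0) = -487618 - 1*71951/73553 = -487618 - 71951/73553 = -35865838705/73553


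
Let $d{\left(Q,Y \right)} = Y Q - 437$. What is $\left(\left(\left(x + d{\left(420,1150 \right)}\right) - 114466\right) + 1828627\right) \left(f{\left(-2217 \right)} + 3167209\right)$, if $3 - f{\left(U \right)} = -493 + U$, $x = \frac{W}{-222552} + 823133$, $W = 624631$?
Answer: $\frac{1065212014927278113}{111276} \approx 9.5727 \cdot 10^{12}$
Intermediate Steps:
$d{\left(Q,Y \right)} = -437 + Q Y$ ($d{\left(Q,Y \right)} = Q Y - 437 = -437 + Q Y$)
$x = \frac{183189270785}{222552}$ ($x = \frac{624631}{-222552} + 823133 = 624631 \left(- \frac{1}{222552}\right) + 823133 = - \frac{624631}{222552} + 823133 = \frac{183189270785}{222552} \approx 8.2313 \cdot 10^{5}$)
$f{\left(U \right)} = 496 - U$ ($f{\left(U \right)} = 3 - \left(-493 + U\right) = 496 - U$)
$\left(\left(\left(x + d{\left(420,1150 \right)}\right) - 114466\right) + 1828627\right) \left(f{\left(-2217 \right)} + 3167209\right) = \left(\left(\left(\frac{183189270785}{222552} + \left(-437 + 420 \cdot 1150\right)\right) - 114466\right) + 1828627\right) \left(\left(496 - -2217\right) + 3167209\right) = \left(\left(\left(\frac{183189270785}{222552} + \left(-437 + 483000\right)\right) - 114466\right) + 1828627\right) \left(\left(496 + 2217\right) + 3167209\right) = \left(\left(\left(\frac{183189270785}{222552} + 482563\right) - 114466\right) + 1828627\right) \left(2713 + 3167209\right) = \left(\left(\frac{290584631561}{222552} - 114466\right) + 1828627\right) 3169922 = \left(\frac{265109994329}{222552} + 1828627\right) 3169922 = \frac{672074590433}{222552} \cdot 3169922 = \frac{1065212014927278113}{111276}$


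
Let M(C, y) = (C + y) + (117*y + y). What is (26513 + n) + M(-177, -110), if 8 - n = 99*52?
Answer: 8106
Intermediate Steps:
n = -5140 (n = 8 - 99*52 = 8 - 1*5148 = 8 - 5148 = -5140)
M(C, y) = C + 119*y (M(C, y) = (C + y) + 118*y = C + 119*y)
(26513 + n) + M(-177, -110) = (26513 - 5140) + (-177 + 119*(-110)) = 21373 + (-177 - 13090) = 21373 - 13267 = 8106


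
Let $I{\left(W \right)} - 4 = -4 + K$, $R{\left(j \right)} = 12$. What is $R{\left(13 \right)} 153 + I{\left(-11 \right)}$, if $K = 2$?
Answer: $1838$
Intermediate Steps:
$I{\left(W \right)} = 2$ ($I{\left(W \right)} = 4 + \left(-4 + 2\right) = 4 - 2 = 2$)
$R{\left(13 \right)} 153 + I{\left(-11 \right)} = 12 \cdot 153 + 2 = 1836 + 2 = 1838$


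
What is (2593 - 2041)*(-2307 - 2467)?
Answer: -2635248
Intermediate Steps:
(2593 - 2041)*(-2307 - 2467) = 552*(-4774) = -2635248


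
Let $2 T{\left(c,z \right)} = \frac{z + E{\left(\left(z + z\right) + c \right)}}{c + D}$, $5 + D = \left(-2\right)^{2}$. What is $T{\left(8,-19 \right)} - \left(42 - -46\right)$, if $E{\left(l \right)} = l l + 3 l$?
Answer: $- \frac{63}{2} \approx -31.5$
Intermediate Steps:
$D = -1$ ($D = -5 + \left(-2\right)^{2} = -5 + 4 = -1$)
$E{\left(l \right)} = l^{2} + 3 l$
$T{\left(c,z \right)} = \frac{z + \left(c + 2 z\right) \left(3 + c + 2 z\right)}{2 \left(-1 + c\right)}$ ($T{\left(c,z \right)} = \frac{\left(z + \left(\left(z + z\right) + c\right) \left(3 + \left(\left(z + z\right) + c\right)\right)\right) \frac{1}{c - 1}}{2} = \frac{\left(z + \left(2 z + c\right) \left(3 + \left(2 z + c\right)\right)\right) \frac{1}{-1 + c}}{2} = \frac{\left(z + \left(c + 2 z\right) \left(3 + \left(c + 2 z\right)\right)\right) \frac{1}{-1 + c}}{2} = \frac{\left(z + \left(c + 2 z\right) \left(3 + c + 2 z\right)\right) \frac{1}{-1 + c}}{2} = \frac{\frac{1}{-1 + c} \left(z + \left(c + 2 z\right) \left(3 + c + 2 z\right)\right)}{2} = \frac{z + \left(c + 2 z\right) \left(3 + c + 2 z\right)}{2 \left(-1 + c\right)}$)
$T{\left(8,-19 \right)} - \left(42 - -46\right) = \frac{-19 + \left(8 + 2 \left(-19\right)\right) \left(3 + 8 + 2 \left(-19\right)\right)}{2 \left(-1 + 8\right)} - \left(42 - -46\right) = \frac{-19 + \left(8 - 38\right) \left(3 + 8 - 38\right)}{2 \cdot 7} - \left(42 + 46\right) = \frac{1}{2} \cdot \frac{1}{7} \left(-19 - -810\right) - 88 = \frac{1}{2} \cdot \frac{1}{7} \left(-19 + 810\right) - 88 = \frac{1}{2} \cdot \frac{1}{7} \cdot 791 - 88 = \frac{113}{2} - 88 = - \frac{63}{2}$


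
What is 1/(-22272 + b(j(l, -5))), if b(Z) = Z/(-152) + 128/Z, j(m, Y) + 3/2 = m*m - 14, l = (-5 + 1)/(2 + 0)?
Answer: -6992/155803119 ≈ -4.4877e-5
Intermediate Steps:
l = -2 (l = -4/2 = -4*½ = -2)
j(m, Y) = -31/2 + m² (j(m, Y) = -3/2 + (m*m - 14) = -3/2 + (m² - 14) = -3/2 + (-14 + m²) = -31/2 + m²)
b(Z) = 128/Z - Z/152 (b(Z) = Z*(-1/152) + 128/Z = -Z/152 + 128/Z = 128/Z - Z/152)
1/(-22272 + b(j(l, -5))) = 1/(-22272 + (128/(-31/2 + (-2)²) - (-31/2 + (-2)²)/152)) = 1/(-22272 + (128/(-31/2 + 4) - (-31/2 + 4)/152)) = 1/(-22272 + (128/(-23/2) - 1/152*(-23/2))) = 1/(-22272 + (128*(-2/23) + 23/304)) = 1/(-22272 + (-256/23 + 23/304)) = 1/(-22272 - 77295/6992) = 1/(-155803119/6992) = -6992/155803119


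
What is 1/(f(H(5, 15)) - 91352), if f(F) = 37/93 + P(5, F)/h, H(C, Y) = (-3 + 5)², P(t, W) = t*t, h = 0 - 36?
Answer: -1116/101949163 ≈ -1.0947e-5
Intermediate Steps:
h = -36
P(t, W) = t²
H(C, Y) = 4 (H(C, Y) = 2² = 4)
f(F) = -331/1116 (f(F) = 37/93 + 5²/(-36) = 37*(1/93) + 25*(-1/36) = 37/93 - 25/36 = -331/1116)
1/(f(H(5, 15)) - 91352) = 1/(-331/1116 - 91352) = 1/(-101949163/1116) = -1116/101949163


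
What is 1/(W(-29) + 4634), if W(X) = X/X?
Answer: 1/4635 ≈ 0.00021575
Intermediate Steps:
W(X) = 1
1/(W(-29) + 4634) = 1/(1 + 4634) = 1/4635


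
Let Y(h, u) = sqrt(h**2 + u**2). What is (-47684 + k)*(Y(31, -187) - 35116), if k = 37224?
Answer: 367313360 - 10460*sqrt(35930) ≈ 3.6533e+8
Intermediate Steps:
(-47684 + k)*(Y(31, -187) - 35116) = (-47684 + 37224)*(sqrt(31**2 + (-187)**2) - 35116) = -10460*(sqrt(961 + 34969) - 35116) = -10460*(sqrt(35930) - 35116) = -10460*(-35116 + sqrt(35930)) = 367313360 - 10460*sqrt(35930)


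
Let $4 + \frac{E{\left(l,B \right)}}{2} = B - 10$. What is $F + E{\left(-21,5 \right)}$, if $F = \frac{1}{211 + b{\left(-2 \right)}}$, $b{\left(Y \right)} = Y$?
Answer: $- \frac{3761}{209} \approx -17.995$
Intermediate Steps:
$E{\left(l,B \right)} = -28 + 2 B$ ($E{\left(l,B \right)} = -8 + 2 \left(B - 10\right) = -8 + 2 \left(-10 + B\right) = -8 + \left(-20 + 2 B\right) = -28 + 2 B$)
$F = \frac{1}{209}$ ($F = \frac{1}{211 - 2} = \frac{1}{209} \approx 0.0047847$)
$F + E{\left(-21,5 \right)} = \frac{1}{209} + \left(-28 + 2 \cdot 5\right) = \frac{1}{209} + \left(-28 + 10\right) = \frac{1}{209} - 18 = - \frac{3761}{209}$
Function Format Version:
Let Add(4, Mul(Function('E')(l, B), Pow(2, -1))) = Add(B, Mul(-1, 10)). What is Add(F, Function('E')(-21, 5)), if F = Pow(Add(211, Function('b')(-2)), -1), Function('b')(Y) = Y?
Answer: Rational(-3761, 209) ≈ -17.995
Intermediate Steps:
Function('E')(l, B) = Add(-28, Mul(2, B)) (Function('E')(l, B) = Add(-8, Mul(2, Add(B, Mul(-1, 10)))) = Add(-8, Mul(2, Add(B, -10))) = Add(-8, Mul(2, Add(-10, B))) = Add(-8, Add(-20, Mul(2, B))) = Add(-28, Mul(2, B)))
F = Rational(1, 209) (F = Pow(Add(211, -2), -1) = Pow(209, -1) = Rational(1, 209) ≈ 0.0047847)
Add(F, Function('E')(-21, 5)) = Add(Rational(1, 209), Add(-28, Mul(2, 5))) = Add(Rational(1, 209), Add(-28, 10)) = Add(Rational(1, 209), -18) = Rational(-3761, 209)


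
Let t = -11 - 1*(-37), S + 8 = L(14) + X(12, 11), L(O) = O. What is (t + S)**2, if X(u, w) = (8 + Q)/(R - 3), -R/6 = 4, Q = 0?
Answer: 732736/729 ≈ 1005.1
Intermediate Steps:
R = -24 (R = -6*4 = -24)
X(u, w) = -8/27 (X(u, w) = (8 + 0)/(-24 - 3) = 8/(-27) = 8*(-1/27) = -8/27)
S = 154/27 (S = -8 + (14 - 8/27) = -8 + 370/27 = 154/27 ≈ 5.7037)
t = 26 (t = -11 + 37 = 26)
(t + S)**2 = (26 + 154/27)**2 = (856/27)**2 = 732736/729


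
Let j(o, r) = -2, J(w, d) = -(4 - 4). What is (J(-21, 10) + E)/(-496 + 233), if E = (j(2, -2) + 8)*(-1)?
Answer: 6/263 ≈ 0.022814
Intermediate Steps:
J(w, d) = 0 (J(w, d) = -1*0 = 0)
E = -6 (E = (-2 + 8)*(-1) = 6*(-1) = -6)
(J(-21, 10) + E)/(-496 + 233) = (0 - 6)/(-496 + 233) = -6/(-263) = -6*(-1/263) = 6/263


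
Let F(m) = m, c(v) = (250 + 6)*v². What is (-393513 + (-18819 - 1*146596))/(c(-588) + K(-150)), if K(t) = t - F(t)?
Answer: -34933/5531904 ≈ -0.0063148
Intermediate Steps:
c(v) = 256*v²
K(t) = 0 (K(t) = t - t = 0)
(-393513 + (-18819 - 1*146596))/(c(-588) + K(-150)) = (-393513 + (-18819 - 1*146596))/(256*(-588)² + 0) = (-393513 + (-18819 - 146596))/(256*345744 + 0) = (-393513 - 165415)/(88510464 + 0) = -558928/88510464 = -558928*1/88510464 = -34933/5531904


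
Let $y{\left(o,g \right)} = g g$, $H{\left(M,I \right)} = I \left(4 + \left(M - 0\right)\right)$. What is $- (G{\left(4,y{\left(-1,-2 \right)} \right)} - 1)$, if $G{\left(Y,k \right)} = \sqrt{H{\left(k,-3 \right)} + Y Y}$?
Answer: $1 - 2 i \sqrt{2} \approx 1.0 - 2.8284 i$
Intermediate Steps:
$H{\left(M,I \right)} = I \left(4 + M\right)$ ($H{\left(M,I \right)} = I \left(4 + \left(M + 0\right)\right) = I \left(4 + M\right)$)
$y{\left(o,g \right)} = g^{2}$
$G{\left(Y,k \right)} = \sqrt{-12 + Y^{2} - 3 k}$ ($G{\left(Y,k \right)} = \sqrt{- 3 \left(4 + k\right) + Y Y} = \sqrt{\left(-12 - 3 k\right) + Y^{2}} = \sqrt{-12 + Y^{2} - 3 k}$)
$- (G{\left(4,y{\left(-1,-2 \right)} \right)} - 1) = - (\sqrt{-12 + 4^{2} - 3 \left(-2\right)^{2}} - 1) = - (\sqrt{-12 + 16 - 12} - 1) = - (\sqrt{-8} - 1) = - (2 i \sqrt{2} - 1) = - (-1 + 2 i \sqrt{2}) = 1 - 2 i \sqrt{2}$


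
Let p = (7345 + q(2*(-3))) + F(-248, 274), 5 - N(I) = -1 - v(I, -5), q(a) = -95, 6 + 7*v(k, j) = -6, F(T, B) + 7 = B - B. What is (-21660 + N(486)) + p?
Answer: -100889/7 ≈ -14413.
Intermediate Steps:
F(T, B) = -7 (F(T, B) = -7 + (B - B) = -7 + 0 = -7)
v(k, j) = -12/7 (v(k, j) = -6/7 + (⅐)*(-6) = -6/7 - 6/7 = -12/7)
N(I) = 30/7 (N(I) = 5 - (-1 - 1*(-12/7)) = 5 - (-1 + 12/7) = 5 - 1*5/7 = 5 - 5/7 = 30/7)
p = 7243 (p = (7345 - 95) - 7 = 7250 - 7 = 7243)
(-21660 + N(486)) + p = (-21660 + 30/7) + 7243 = -151590/7 + 7243 = -100889/7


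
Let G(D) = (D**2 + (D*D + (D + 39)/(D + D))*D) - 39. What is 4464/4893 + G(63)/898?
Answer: 207827946/732319 ≈ 283.79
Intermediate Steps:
G(D) = -39 + D**2 + D*(D**2 + (39 + D)/(2*D)) (G(D) = (D**2 + (D**2 + (39 + D)/((2*D)))*D) - 39 = (D**2 + (D**2 + (39 + D)*(1/(2*D)))*D) - 39 = (D**2 + (D**2 + (39 + D)/(2*D))*D) - 39 = (D**2 + D*(D**2 + (39 + D)/(2*D))) - 39 = -39 + D**2 + D*(D**2 + (39 + D)/(2*D)))
4464/4893 + G(63)/898 = 4464/4893 + (-39/2 + 63**2 + 63**3 + (1/2)*63)/898 = 4464*(1/4893) + (-39/2 + 3969 + 250047 + 63/2)*(1/898) = 1488/1631 + 254028*(1/898) = 1488/1631 + 127014/449 = 207827946/732319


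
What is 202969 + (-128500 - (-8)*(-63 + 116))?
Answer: 74893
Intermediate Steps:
202969 + (-128500 - (-8)*(-63 + 116)) = 202969 + (-128500 - (-8)*53) = 202969 + (-128500 - 1*(-424)) = 202969 + (-128500 + 424) = 202969 - 128076 = 74893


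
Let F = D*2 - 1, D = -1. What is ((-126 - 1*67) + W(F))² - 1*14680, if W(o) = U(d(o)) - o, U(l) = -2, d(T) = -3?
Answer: 22184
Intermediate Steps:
F = -3 (F = -1*2 - 1 = -2 - 1 = -3)
W(o) = -2 - o
((-126 - 1*67) + W(F))² - 1*14680 = ((-126 - 1*67) + (-2 - 1*(-3)))² - 1*14680 = ((-126 - 67) + (-2 + 3))² - 14680 = (-193 + 1)² - 14680 = (-192)² - 14680 = 36864 - 14680 = 22184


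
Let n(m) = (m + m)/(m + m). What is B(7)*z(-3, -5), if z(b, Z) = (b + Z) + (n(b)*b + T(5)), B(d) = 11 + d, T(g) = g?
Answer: -108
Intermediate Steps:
n(m) = 1 (n(m) = (2*m)/((2*m)) = (2*m)*(1/(2*m)) = 1)
z(b, Z) = 5 + Z + 2*b (z(b, Z) = (b + Z) + (1*b + 5) = (Z + b) + (b + 5) = (Z + b) + (5 + b) = 5 + Z + 2*b)
B(7)*z(-3, -5) = (11 + 7)*(5 - 5 + 2*(-3)) = 18*(5 - 5 - 6) = 18*(-6) = -108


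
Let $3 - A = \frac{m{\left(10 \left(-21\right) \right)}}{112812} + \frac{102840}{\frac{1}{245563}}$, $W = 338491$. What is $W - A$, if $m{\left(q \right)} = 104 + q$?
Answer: $\frac{1424479234035595}{56406} \approx 2.5254 \cdot 10^{10}$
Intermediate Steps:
$A = - \frac{1424460141112249}{56406}$ ($A = 3 - \left(\frac{104 + 10 \left(-21\right)}{112812} + \frac{102840}{\frac{1}{245563}}\right) = 3 - \left(\left(104 - 210\right) \frac{1}{112812} + 102840 \frac{1}{\frac{1}{245563}}\right) = 3 - \left(\left(-106\right) \frac{1}{112812} + 102840 \cdot 245563\right) = 3 - \left(- \frac{53}{56406} + 25253698920\right) = 3 - \frac{1424460141281467}{56406} = - \frac{1424460141112249}{56406} \approx -2.5254 \cdot 10^{10}$)
$W - A = 338491 - - \frac{1424460141112249}{56406} = 338491 + \frac{1424460141112249}{56406} = \frac{1424479234035595}{56406}$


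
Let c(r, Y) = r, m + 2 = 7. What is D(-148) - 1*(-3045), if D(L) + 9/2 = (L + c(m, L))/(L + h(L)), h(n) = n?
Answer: 900131/296 ≈ 3041.0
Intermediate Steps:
m = 5 (m = -2 + 7 = 5)
D(L) = -9/2 + (5 + L)/(2*L) (D(L) = -9/2 + (L + 5)/(L + L) = -9/2 + (5 + L)/((2*L)) = -9/2 + (5 + L)*(1/(2*L)) = -9/2 + (5 + L)/(2*L))
D(-148) - 1*(-3045) = (-4 + (5/2)/(-148)) - 1*(-3045) = (-4 + (5/2)*(-1/148)) + 3045 = (-4 - 5/296) + 3045 = -1189/296 + 3045 = 900131/296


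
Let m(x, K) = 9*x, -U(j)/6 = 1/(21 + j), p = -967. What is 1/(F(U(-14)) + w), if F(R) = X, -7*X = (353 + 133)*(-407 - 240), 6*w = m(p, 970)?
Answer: 14/608577 ≈ 2.3004e-5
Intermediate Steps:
U(j) = -6/(21 + j)
w = -2901/2 (w = (9*(-967))/6 = (1/6)*(-8703) = -2901/2 ≈ -1450.5)
X = 314442/7 (X = -(353 + 133)*(-407 - 240)/7 = -486*(-647)/7 = -1/7*(-314442) = 314442/7 ≈ 44920.)
F(R) = 314442/7
1/(F(U(-14)) + w) = 1/(314442/7 - 2901/2) = 1/(608577/14) = 14/608577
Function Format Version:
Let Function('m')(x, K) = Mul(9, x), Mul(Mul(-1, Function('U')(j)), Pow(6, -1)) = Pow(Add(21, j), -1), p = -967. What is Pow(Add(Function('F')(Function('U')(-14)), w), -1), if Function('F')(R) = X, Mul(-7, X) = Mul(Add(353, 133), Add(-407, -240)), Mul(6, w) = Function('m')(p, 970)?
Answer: Rational(14, 608577) ≈ 2.3004e-5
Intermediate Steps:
Function('U')(j) = Mul(-6, Pow(Add(21, j), -1))
w = Rational(-2901, 2) (w = Mul(Rational(1, 6), Mul(9, -967)) = Mul(Rational(1, 6), -8703) = Rational(-2901, 2) ≈ -1450.5)
X = Rational(314442, 7) (X = Mul(Rational(-1, 7), Mul(Add(353, 133), Add(-407, -240))) = Mul(Rational(-1, 7), Mul(486, -647)) = Mul(Rational(-1, 7), -314442) = Rational(314442, 7) ≈ 44920.)
Function('F')(R) = Rational(314442, 7)
Pow(Add(Function('F')(Function('U')(-14)), w), -1) = Pow(Add(Rational(314442, 7), Rational(-2901, 2)), -1) = Pow(Rational(608577, 14), -1) = Rational(14, 608577)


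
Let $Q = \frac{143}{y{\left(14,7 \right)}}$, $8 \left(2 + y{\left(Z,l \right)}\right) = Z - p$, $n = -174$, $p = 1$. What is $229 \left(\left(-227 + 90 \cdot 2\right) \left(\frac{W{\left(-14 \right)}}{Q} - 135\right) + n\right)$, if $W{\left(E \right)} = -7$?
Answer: $\frac{1616427873}{1144} \approx 1.413 \cdot 10^{6}$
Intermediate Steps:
$y{\left(Z,l \right)} = - \frac{17}{8} + \frac{Z}{8}$ ($y{\left(Z,l \right)} = -2 + \frac{Z - 1}{8} = -2 + \frac{-1 + Z}{8} = -2 + \left(- \frac{1}{8} + \frac{Z}{8}\right) = - \frac{17}{8} + \frac{Z}{8}$)
$Q = - \frac{1144}{3}$ ($Q = \frac{143}{- \frac{17}{8} + \frac{1}{8} \cdot 14} = \frac{143}{- \frac{17}{8} + \frac{7}{4}} = \frac{143}{- \frac{3}{8}} = 143 \left(- \frac{8}{3}\right) = - \frac{1144}{3} \approx -381.33$)
$229 \left(\left(-227 + 90 \cdot 2\right) \left(\frac{W{\left(-14 \right)}}{Q} - 135\right) + n\right) = 229 \left(\left(-227 + 90 \cdot 2\right) \left(- \frac{7}{- \frac{1144}{3}} - 135\right) - 174\right) = 229 \left(\left(-227 + 180\right) \left(\left(-7\right) \left(- \frac{3}{1144}\right) - 135\right) - 174\right) = 229 \left(- 47 \left(\frac{21}{1144} - 135\right) - 174\right) = 229 \left(\left(-47\right) \left(- \frac{154419}{1144}\right) - 174\right) = 229 \left(\frac{7257693}{1144} - 174\right) = 229 \cdot \frac{7058637}{1144} = \frac{1616427873}{1144}$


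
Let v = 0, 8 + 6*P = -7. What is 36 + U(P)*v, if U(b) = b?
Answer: 36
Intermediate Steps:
P = -5/2 (P = -4/3 + (⅙)*(-7) = -4/3 - 7/6 = -5/2 ≈ -2.5000)
36 + U(P)*v = 36 - 5/2*0 = 36 + 0 = 36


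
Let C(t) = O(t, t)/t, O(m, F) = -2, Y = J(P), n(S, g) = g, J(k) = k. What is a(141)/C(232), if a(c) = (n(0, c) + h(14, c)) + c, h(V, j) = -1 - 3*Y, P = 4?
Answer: -31204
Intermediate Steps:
Y = 4
h(V, j) = -13 (h(V, j) = -1 - 3*4 = -1 - 12 = -13)
C(t) = -2/t
a(c) = -13 + 2*c (a(c) = (c - 13) + c = (-13 + c) + c = -13 + 2*c)
a(141)/C(232) = (-13 + 2*141)/((-2/232)) = (-13 + 282)/((-2*1/232)) = 269/(-1/116) = 269*(-116) = -31204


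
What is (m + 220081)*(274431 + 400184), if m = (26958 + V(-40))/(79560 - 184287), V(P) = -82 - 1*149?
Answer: 5182931258492800/34909 ≈ 1.4847e+11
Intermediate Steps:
V(P) = -231 (V(P) = -82 - 149 = -231)
m = -8909/34909 (m = (26958 - 231)/(79560 - 184287) = 26727/(-104727) = 26727*(-1/104727) = -8909/34909 ≈ -0.25521)
(m + 220081)*(274431 + 400184) = (-8909/34909 + 220081)*(274431 + 400184) = (7682798720/34909)*674615 = 5182931258492800/34909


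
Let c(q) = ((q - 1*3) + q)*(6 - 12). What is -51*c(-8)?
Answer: -5814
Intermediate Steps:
c(q) = 18 - 12*q (c(q) = ((q - 3) + q)*(-6) = ((-3 + q) + q)*(-6) = (-3 + 2*q)*(-6) = 18 - 12*q)
-51*c(-8) = -51*(18 - 12*(-8)) = -51*(18 + 96) = -51*114 = -5814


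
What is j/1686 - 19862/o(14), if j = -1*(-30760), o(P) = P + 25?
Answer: -5381282/10959 ≈ -491.04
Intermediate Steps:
o(P) = 25 + P
j = 30760
j/1686 - 19862/o(14) = 30760/1686 - 19862/(25 + 14) = 30760*(1/1686) - 19862/39 = 15380/843 - 19862*1/39 = 15380/843 - 19862/39 = -5381282/10959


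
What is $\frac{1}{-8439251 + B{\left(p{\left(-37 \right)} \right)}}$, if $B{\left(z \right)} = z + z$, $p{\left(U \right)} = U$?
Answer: $- \frac{1}{8439325} \approx -1.1849 \cdot 10^{-7}$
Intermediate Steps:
$B{\left(z \right)} = 2 z$
$\frac{1}{-8439251 + B{\left(p{\left(-37 \right)} \right)}} = \frac{1}{-8439251 + 2 \left(-37\right)} = \frac{1}{-8439251 - 74} = \frac{1}{-8439325} = - \frac{1}{8439325}$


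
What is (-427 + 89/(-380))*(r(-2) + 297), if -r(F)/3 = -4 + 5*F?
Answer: -55036311/380 ≈ -1.4483e+5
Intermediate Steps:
r(F) = 12 - 15*F (r(F) = -3*(-4 + 5*F) = 12 - 15*F)
(-427 + 89/(-380))*(r(-2) + 297) = (-427 + 89/(-380))*((12 - 15*(-2)) + 297) = (-427 + 89*(-1/380))*((12 + 30) + 297) = (-427 - 89/380)*(42 + 297) = -162349/380*339 = -55036311/380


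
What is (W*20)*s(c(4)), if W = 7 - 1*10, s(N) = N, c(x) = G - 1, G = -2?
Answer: 180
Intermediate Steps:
c(x) = -3 (c(x) = -2 - 1 = -3)
W = -3 (W = 7 - 10 = -3)
(W*20)*s(c(4)) = -3*20*(-3) = -60*(-3) = 180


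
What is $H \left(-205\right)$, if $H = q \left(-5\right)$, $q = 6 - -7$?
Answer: $13325$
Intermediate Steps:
$q = 13$ ($q = 6 + 7 = 13$)
$H = -65$ ($H = 13 \left(-5\right) = -65$)
$H \left(-205\right) = \left(-65\right) \left(-205\right) = 13325$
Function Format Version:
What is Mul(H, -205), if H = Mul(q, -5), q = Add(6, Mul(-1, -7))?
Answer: 13325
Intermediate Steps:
q = 13 (q = Add(6, 7) = 13)
H = -65 (H = Mul(13, -5) = -65)
Mul(H, -205) = Mul(-65, -205) = 13325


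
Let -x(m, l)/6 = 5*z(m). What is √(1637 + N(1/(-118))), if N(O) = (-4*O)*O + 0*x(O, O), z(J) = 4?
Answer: 2*√1424599/59 ≈ 40.460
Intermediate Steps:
x(m, l) = -120 (x(m, l) = -30*4 = -6*20 = -120)
N(O) = -4*O² (N(O) = (-4*O)*O + 0*(-120) = -4*O² + 0 = -4*O²)
√(1637 + N(1/(-118))) = √(1637 - 4*(1/(-118))²) = √(1637 - 4*(-1/118)²) = √(1637 - 4*1/13924) = √(1637 - 1/3481) = √(5698396/3481) = 2*√1424599/59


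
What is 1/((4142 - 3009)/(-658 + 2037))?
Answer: 1379/1133 ≈ 1.2171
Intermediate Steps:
1/((4142 - 3009)/(-658 + 2037)) = 1/(1133/1379) = 1379/1133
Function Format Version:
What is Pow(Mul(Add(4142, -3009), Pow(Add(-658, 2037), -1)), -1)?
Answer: Rational(1379, 1133) ≈ 1.2171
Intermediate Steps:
Pow(Mul(Add(4142, -3009), Pow(Add(-658, 2037), -1)), -1) = Pow(Mul(1133, Pow(1379, -1)), -1) = Pow(Mul(1133, Rational(1, 1379)), -1) = Pow(Rational(1133, 1379), -1) = Rational(1379, 1133)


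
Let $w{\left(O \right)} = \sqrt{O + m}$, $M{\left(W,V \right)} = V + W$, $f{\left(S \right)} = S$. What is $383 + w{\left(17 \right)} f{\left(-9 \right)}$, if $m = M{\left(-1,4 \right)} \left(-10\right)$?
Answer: $383 - 9 i \sqrt{13} \approx 383.0 - 32.45 i$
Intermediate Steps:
$m = -30$ ($m = \left(4 - 1\right) \left(-10\right) = 3 \left(-10\right) = -30$)
$w{\left(O \right)} = \sqrt{-30 + O}$ ($w{\left(O \right)} = \sqrt{O - 30} = \sqrt{-30 + O}$)
$383 + w{\left(17 \right)} f{\left(-9 \right)} = 383 + \sqrt{-30 + 17} \left(-9\right) = 383 + \sqrt{-13} \left(-9\right) = 383 + i \sqrt{13} \left(-9\right) = 383 - 9 i \sqrt{13}$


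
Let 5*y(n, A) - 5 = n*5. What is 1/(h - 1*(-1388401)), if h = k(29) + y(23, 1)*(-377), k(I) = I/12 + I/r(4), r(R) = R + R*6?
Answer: 42/57932971 ≈ 7.2498e-7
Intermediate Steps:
r(R) = 7*R (r(R) = R + 6*R = 7*R)
y(n, A) = 1 + n (y(n, A) = 1 + (n*5)/5 = 1 + (5*n)/5 = 1 + n)
k(I) = 5*I/42 (k(I) = I/12 + I/((7*4)) = I*(1/12) + I/28 = I/12 + I*(1/28) = I/12 + I/28 = 5*I/42)
h = -379871/42 (h = (5/42)*29 + (1 + 23)*(-377) = 145/42 + 24*(-377) = 145/42 - 9048 = -379871/42 ≈ -9044.5)
1/(h - 1*(-1388401)) = 1/(-379871/42 - 1*(-1388401)) = 1/(-379871/42 + 1388401) = 1/(57932971/42) = 42/57932971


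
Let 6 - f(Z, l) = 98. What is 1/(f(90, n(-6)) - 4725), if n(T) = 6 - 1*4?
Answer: -1/4817 ≈ -0.00020760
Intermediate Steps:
n(T) = 2 (n(T) = 6 - 4 = 2)
f(Z, l) = -92 (f(Z, l) = 6 - 1*98 = 6 - 98 = -92)
1/(f(90, n(-6)) - 4725) = 1/(-92 - 4725) = 1/(-4817) = -1/4817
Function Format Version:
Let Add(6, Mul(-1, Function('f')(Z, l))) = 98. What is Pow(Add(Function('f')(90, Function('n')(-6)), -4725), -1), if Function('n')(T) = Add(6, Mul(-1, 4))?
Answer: Rational(-1, 4817) ≈ -0.00020760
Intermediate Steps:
Function('n')(T) = 2 (Function('n')(T) = Add(6, -4) = 2)
Function('f')(Z, l) = -92 (Function('f')(Z, l) = Add(6, Mul(-1, 98)) = Add(6, -98) = -92)
Pow(Add(Function('f')(90, Function('n')(-6)), -4725), -1) = Pow(Add(-92, -4725), -1) = Pow(-4817, -1) = Rational(-1, 4817)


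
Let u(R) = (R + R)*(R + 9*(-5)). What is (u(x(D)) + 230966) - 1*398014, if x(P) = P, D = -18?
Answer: -164780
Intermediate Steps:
u(R) = 2*R*(-45 + R) (u(R) = (2*R)*(R - 45) = (2*R)*(-45 + R) = 2*R*(-45 + R))
(u(x(D)) + 230966) - 1*398014 = (2*(-18)*(-45 - 18) + 230966) - 1*398014 = (2*(-18)*(-63) + 230966) - 398014 = (2268 + 230966) - 398014 = 233234 - 398014 = -164780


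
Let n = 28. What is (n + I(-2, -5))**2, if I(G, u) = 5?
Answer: 1089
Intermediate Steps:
(n + I(-2, -5))**2 = (28 + 5)**2 = 33**2 = 1089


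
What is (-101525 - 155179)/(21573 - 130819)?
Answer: 128352/54623 ≈ 2.3498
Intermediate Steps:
(-101525 - 155179)/(21573 - 130819) = -256704/(-109246) = -256704*(-1/109246) = 128352/54623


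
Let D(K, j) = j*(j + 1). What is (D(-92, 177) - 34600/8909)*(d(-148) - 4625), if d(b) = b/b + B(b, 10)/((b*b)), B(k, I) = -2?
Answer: -7106405131616673/48785684 ≈ -1.4567e+8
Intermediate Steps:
D(K, j) = j*(1 + j)
d(b) = 1 - 2/b² (d(b) = b/b - 2/b² = 1 - 2/b²)
(D(-92, 177) - 34600/8909)*(d(-148) - 4625) = (177*(1 + 177) - 34600/8909)*((1 - 2/(-148)²) - 4625) = (177*178 - 34600*1/8909)*((1 - 2*1/21904) - 4625) = (31506 - 34600/8909)*((1 - 1/10952) - 4625) = 280652354*(10951/10952 - 4625)/8909 = (280652354/8909)*(-50642049/10952) = -7106405131616673/48785684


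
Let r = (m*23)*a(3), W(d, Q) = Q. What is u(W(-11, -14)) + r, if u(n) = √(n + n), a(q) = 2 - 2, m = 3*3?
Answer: 2*I*√7 ≈ 5.2915*I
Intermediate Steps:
m = 9
a(q) = 0
u(n) = √2*√n (u(n) = √(2*n) = √2*√n)
r = 0 (r = (9*23)*0 = 207*0 = 0)
u(W(-11, -14)) + r = √2*√(-14) + 0 = √2*(I*√14) + 0 = 2*I*√7 + 0 = 2*I*√7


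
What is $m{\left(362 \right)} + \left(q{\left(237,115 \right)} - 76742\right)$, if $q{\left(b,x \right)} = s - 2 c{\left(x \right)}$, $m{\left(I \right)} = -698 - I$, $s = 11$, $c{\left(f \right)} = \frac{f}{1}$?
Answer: $-78021$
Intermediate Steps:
$c{\left(f \right)} = f$ ($c{\left(f \right)} = f 1 = f$)
$q{\left(b,x \right)} = 11 - 2 x$
$m{\left(362 \right)} + \left(q{\left(237,115 \right)} - 76742\right) = \left(-698 - 362\right) + \left(\left(11 - 230\right) - 76742\right) = -1060 - 76961 = -78021$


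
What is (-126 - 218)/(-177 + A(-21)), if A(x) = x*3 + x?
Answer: 344/261 ≈ 1.3180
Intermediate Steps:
A(x) = 4*x (A(x) = 3*x + x = 4*x)
(-126 - 218)/(-177 + A(-21)) = (-126 - 218)/(-177 + 4*(-21)) = -344/(-177 - 84) = -344/(-261) = -344*(-1/261) = 344/261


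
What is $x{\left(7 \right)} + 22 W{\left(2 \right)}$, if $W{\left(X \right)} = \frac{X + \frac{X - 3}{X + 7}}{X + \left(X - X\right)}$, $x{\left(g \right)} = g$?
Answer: $\frac{250}{9} \approx 27.778$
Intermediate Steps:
$W{\left(X \right)} = \frac{X + \frac{-3 + X}{7 + X}}{X}$ ($W{\left(X \right)} = \frac{X + \frac{-3 + X}{7 + X}}{X + 0} = \frac{X + \frac{-3 + X}{7 + X}}{X}$)
$x{\left(7 \right)} + 22 W{\left(2 \right)} = 7 + 22 \frac{-3 + 2^{2} + 8 \cdot 2}{2 \left(7 + 2\right)} = 7 + 22 \frac{-3 + 4 + 16}{2 \cdot 9} = 7 + 22 \cdot \frac{1}{2} \cdot \frac{1}{9} \cdot 17 = 7 + 22 \cdot \frac{17}{18} = 7 + \frac{187}{9} = \frac{250}{9}$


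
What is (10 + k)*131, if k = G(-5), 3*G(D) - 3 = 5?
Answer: 4978/3 ≈ 1659.3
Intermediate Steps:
G(D) = 8/3 (G(D) = 1 + (1/3)*5 = 1 + 5/3 = 8/3)
k = 8/3 ≈ 2.6667
(10 + k)*131 = (10 + 8/3)*131 = (38/3)*131 = 4978/3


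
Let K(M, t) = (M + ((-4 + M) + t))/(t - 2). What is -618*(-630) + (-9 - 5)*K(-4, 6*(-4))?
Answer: 5061168/13 ≈ 3.8932e+5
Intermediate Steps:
K(M, t) = (-4 + t + 2*M)/(-2 + t) (K(M, t) = (M + (-4 + M + t))/(-2 + t) = (-4 + t + 2*M)/(-2 + t))
-618*(-630) + (-9 - 5)*K(-4, 6*(-4)) = -618*(-630) + (-9 - 5)*((-4 + 6*(-4) + 2*(-4))/(-2 + 6*(-4))) = 389340 - 14*(-4 - 24 - 8)/(-2 - 24) = 389340 - 14*(-36)/(-26) = 389340 - (-7)*(-36)/13 = 389340 - 14*18/13 = 389340 - 252/13 = 5061168/13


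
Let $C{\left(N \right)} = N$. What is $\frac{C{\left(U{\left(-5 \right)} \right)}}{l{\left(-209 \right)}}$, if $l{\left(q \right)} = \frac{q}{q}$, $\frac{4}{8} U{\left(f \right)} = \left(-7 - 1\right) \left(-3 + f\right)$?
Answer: $128$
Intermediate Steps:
$U{\left(f \right)} = 48 - 16 f$ ($U{\left(f \right)} = 2 \left(-7 - 1\right) \left(-3 + f\right) = 2 \left(- 8 \left(-3 + f\right)\right) = 2 \left(24 - 8 f\right) = 48 - 16 f$)
$l{\left(q \right)} = 1$
$\frac{C{\left(U{\left(-5 \right)} \right)}}{l{\left(-209 \right)}} = \frac{48 - -80}{1} = \left(48 + 80\right) 1 = 128 \cdot 1 = 128$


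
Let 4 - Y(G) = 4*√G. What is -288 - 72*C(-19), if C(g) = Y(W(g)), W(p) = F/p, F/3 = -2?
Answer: -576 + 288*√114/19 ≈ -414.16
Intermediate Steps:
F = -6 (F = 3*(-2) = -6)
W(p) = -6/p
Y(G) = 4 - 4*√G
C(g) = 4 - 4*√6*√(-1/g)
-288 - 72*C(-19) = -288 - 72*(4 - 4*√6*√(-1/(-19))) = -288 - 72*(4 - 4*√6*√(-1*(-1/19))) = -288 - 72*(4 - 4*√6*√(1/19)) = -288 - 72*(4 - 4*√6*√19/19) = -288 - 72*(4 - 4*√114/19) = -288 + (-288 + 288*√114/19) = -576 + 288*√114/19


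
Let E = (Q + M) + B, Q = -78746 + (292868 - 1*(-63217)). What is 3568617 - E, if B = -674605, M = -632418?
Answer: 4598301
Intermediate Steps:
Q = 277339 (Q = -78746 + (292868 + 63217) = -78746 + 356085 = 277339)
E = -1029684 (E = (277339 - 632418) - 674605 = -355079 - 674605 = -1029684)
3568617 - E = 3568617 - 1*(-1029684) = 3568617 + 1029684 = 4598301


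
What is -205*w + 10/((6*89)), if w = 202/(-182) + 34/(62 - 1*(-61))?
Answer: 4151860/24297 ≈ 170.88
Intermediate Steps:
w = -9329/11193 (w = 202*(-1/182) + 34/(62 + 61) = -101/91 + 34/123 = -9329/11193 ≈ -0.83347)
-205*w + 10/((6*89)) = -205*(-9329/11193) + 10/((6*89)) = 46645/273 + 10/534 = 46645/273 + 10*(1/534) = 46645/273 + 5/267 = 4151860/24297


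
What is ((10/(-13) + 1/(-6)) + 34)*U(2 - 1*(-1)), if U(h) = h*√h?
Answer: 2579*√3/26 ≈ 171.81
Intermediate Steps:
U(h) = h^(3/2)
((10/(-13) + 1/(-6)) + 34)*U(2 - 1*(-1)) = ((10/(-13) + 1/(-6)) + 34)*(2 - 1*(-1))^(3/2) = ((10*(-1/13) + 1*(-⅙)) + 34)*(2 + 1)^(3/2) = ((-10/13 - ⅙) + 34)*3^(3/2) = (-73/78 + 34)*(3*√3) = 2579*(3*√3)/78 = 2579*√3/26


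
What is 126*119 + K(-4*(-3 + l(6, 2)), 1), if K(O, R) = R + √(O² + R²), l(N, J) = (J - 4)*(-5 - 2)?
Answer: 14995 + √1937 ≈ 15039.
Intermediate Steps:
l(N, J) = 28 - 7*J (l(N, J) = (-4 + J)*(-7) = 28 - 7*J)
126*119 + K(-4*(-3 + l(6, 2)), 1) = 126*119 + (1 + √((-4*(-3 + (28 - 7*2)))² + 1²)) = 14994 + (1 + √((-4*(-3 + (28 - 14)))² + 1)) = 14994 + (1 + √((-4*(-3 + 14))² + 1)) = 14994 + (1 + √((-4*11)² + 1)) = 14994 + (1 + √((-44)² + 1)) = 14994 + (1 + √(1936 + 1)) = 14994 + (1 + √1937) = 14995 + √1937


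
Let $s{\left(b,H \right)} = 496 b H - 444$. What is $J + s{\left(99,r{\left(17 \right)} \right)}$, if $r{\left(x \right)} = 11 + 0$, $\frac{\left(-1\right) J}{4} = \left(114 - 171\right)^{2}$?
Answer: $526704$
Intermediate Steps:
$J = -12996$ ($J = - 4 \left(114 - 171\right)^{2} = - 4 \left(-57\right)^{2} = \left(-4\right) 3249 = -12996$)
$r{\left(x \right)} = 11$
$s{\left(b,H \right)} = -444 + 496 H b$ ($s{\left(b,H \right)} = 496 H b - 444 = -444 + 496 H b$)
$J + s{\left(99,r{\left(17 \right)} \right)} = -12996 - \left(444 - 540144\right) = -12996 + \left(-444 + 540144\right) = -12996 + 539700 = 526704$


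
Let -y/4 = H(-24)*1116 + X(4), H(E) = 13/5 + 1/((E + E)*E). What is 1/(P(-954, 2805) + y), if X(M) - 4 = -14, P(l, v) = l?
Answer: -40/500971 ≈ -7.9845e-5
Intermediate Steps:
H(E) = 13/5 + 1/(2*E²) (H(E) = 13*(⅕) + 1/(((2*E))*E) = 13/5 + (1/(2*E))/E = 13/5 + 1/(2*E²))
X(M) = -10 (X(M) = 4 - 14 = -10)
y = -462811/40 (y = -4*((13/5 + (½)/(-24)²)*1116 - 10) = -4*((13/5 + (½)*(1/576))*1116 - 10) = -4*((13/5 + 1/1152)*1116 - 10) = -4*((14981/5760)*1116 - 10) = -4*(464411/160 - 10) = -4*462811/160 = -462811/40 ≈ -11570.)
1/(P(-954, 2805) + y) = 1/(-954 - 462811/40) = 1/(-500971/40) = -40/500971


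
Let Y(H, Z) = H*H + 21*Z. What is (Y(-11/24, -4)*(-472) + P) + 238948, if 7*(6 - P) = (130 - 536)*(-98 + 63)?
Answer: 19906045/72 ≈ 2.7647e+5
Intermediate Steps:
Y(H, Z) = H² + 21*Z
P = -2024 (P = 6 - (130 - 536)*(-98 + 63)/7 = 6 - (-58)*(-35) = 6 - ⅐*14210 = 6 - 2030 = -2024)
(Y(-11/24, -4)*(-472) + P) + 238948 = (((-11/24)² + 21*(-4))*(-472) - 2024) + 238948 = (((-11*1/24)² - 84)*(-472) - 2024) + 238948 = (((-11/24)² - 84)*(-472) - 2024) + 238948 = ((121/576 - 84)*(-472) - 2024) + 238948 = (-48263/576*(-472) - 2024) + 238948 = (2847517/72 - 2024) + 238948 = 2701789/72 + 238948 = 19906045/72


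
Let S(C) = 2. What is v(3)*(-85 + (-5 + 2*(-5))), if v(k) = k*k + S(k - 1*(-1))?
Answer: -1100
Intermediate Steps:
v(k) = 2 + k² (v(k) = k*k + 2 = k² + 2 = 2 + k²)
v(3)*(-85 + (-5 + 2*(-5))) = (2 + 3²)*(-85 + (-5 + 2*(-5))) = (2 + 9)*(-85 + (-5 - 10)) = 11*(-85 - 15) = 11*(-100) = -1100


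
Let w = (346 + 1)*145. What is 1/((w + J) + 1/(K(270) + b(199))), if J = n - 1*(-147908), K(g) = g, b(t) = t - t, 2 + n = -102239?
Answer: 270/25915141 ≈ 1.0419e-5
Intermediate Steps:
n = -102241 (n = -2 - 102239 = -102241)
b(t) = 0
w = 50315 (w = 347*145 = 50315)
J = 45667 (J = -102241 - 1*(-147908) = -102241 + 147908 = 45667)
1/((w + J) + 1/(K(270) + b(199))) = 1/((50315 + 45667) + 1/(270 + 0)) = 1/(95982 + 1/270) = 1/(25915141/270) = 270/25915141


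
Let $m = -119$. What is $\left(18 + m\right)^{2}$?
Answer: $10201$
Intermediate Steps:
$\left(18 + m\right)^{2} = \left(18 - 119\right)^{2} = \left(-101\right)^{2} = 10201$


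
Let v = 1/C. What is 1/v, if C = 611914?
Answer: 611914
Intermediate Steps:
v = 1/611914 ≈ 1.6342e-6
1/v = 1/(1/611914) = 611914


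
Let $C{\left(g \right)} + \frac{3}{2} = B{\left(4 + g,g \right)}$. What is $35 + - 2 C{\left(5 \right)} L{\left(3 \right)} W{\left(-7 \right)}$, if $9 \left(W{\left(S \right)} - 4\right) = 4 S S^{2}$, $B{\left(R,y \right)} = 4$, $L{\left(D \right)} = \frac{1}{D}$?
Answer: $\frac{7625}{27} \approx 282.41$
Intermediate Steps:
$C{\left(g \right)} = \frac{5}{2}$ ($C{\left(g \right)} = - \frac{3}{2} + 4 = \frac{5}{2}$)
$W{\left(S \right)} = 4 + \frac{4 S^{3}}{9}$ ($W{\left(S \right)} = 4 + \frac{4 S S^{2}}{9} = 4 + \frac{4 S^{3}}{9}$)
$35 + - 2 C{\left(5 \right)} L{\left(3 \right)} W{\left(-7 \right)} = 35 + \frac{\left(-2\right) \frac{5}{2}}{3} \left(4 + \frac{4 \left(-7\right)^{3}}{9}\right) = 35 + \left(-5\right) \frac{1}{3} \left(4 + \frac{4}{9} \left(-343\right)\right) = 35 - \frac{5 \left(4 - \frac{1372}{9}\right)}{3} = 35 - - \frac{6680}{27} = 35 + \frac{6680}{27} = \frac{7625}{27}$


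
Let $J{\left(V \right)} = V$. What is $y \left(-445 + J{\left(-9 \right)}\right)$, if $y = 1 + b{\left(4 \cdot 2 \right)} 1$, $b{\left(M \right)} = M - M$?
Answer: $-454$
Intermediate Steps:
$b{\left(M \right)} = 0$
$y = 1$ ($y = 1 + 0 \cdot 1 = 1 + 0 = 1$)
$y \left(-445 + J{\left(-9 \right)}\right) = 1 \left(-445 - 9\right) = 1 \left(-454\right) = -454$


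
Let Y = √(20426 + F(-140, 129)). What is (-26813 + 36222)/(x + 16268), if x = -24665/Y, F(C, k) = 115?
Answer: 3144120736092/5435522590559 + 232072985*√20541/5435522590559 ≈ 0.58456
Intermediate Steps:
Y = √20541 (Y = √(20426 + 115) = √20541 ≈ 143.32)
x = -24665*√20541/20541 ≈ -172.10
(-26813 + 36222)/(x + 16268) = (-26813 + 36222)/(-24665*√20541/20541 + 16268) = 9409/(16268 - 24665*√20541/20541)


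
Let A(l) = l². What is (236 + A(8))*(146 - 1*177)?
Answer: -9300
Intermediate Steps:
(236 + A(8))*(146 - 1*177) = (236 + 8²)*(146 - 1*177) = (236 + 64)*(146 - 177) = 300*(-31) = -9300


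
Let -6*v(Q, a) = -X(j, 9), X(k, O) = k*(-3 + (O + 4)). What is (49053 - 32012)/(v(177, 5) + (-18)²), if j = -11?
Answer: 51123/917 ≈ 55.750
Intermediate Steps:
X(k, O) = k*(1 + O) (X(k, O) = k*(-3 + (4 + O)) = k*(1 + O))
v(Q, a) = -55/3 (v(Q, a) = -(-1)*(-11*(1 + 9))/6 = -(-1)*(-11*10)/6 = -(-1)*(-110)/6 = -⅙*110 = -55/3)
(49053 - 32012)/(v(177, 5) + (-18)²) = (49053 - 32012)/(-55/3 + (-18)²) = 17041/(-55/3 + 324) = 17041/(917/3) = 17041*(3/917) = 51123/917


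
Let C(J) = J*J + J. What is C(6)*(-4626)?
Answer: -194292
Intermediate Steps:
C(J) = J + J**2 (C(J) = J**2 + J = J + J**2)
C(6)*(-4626) = (6*(1 + 6))*(-4626) = (6*7)*(-4626) = 42*(-4626) = -194292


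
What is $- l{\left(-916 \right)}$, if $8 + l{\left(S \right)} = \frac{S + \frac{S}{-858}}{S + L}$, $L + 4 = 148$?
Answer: $\frac{1128499}{165594} \approx 6.8149$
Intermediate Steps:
$L = 144$ ($L = -4 + 148 = 144$)
$l{\left(S \right)} = -8 + \frac{857 S}{858 \left(144 + S\right)}$ ($l{\left(S \right)} = -8 + \frac{S + \frac{S}{-858}}{S + 144} = -8 + \frac{S + S \left(- \frac{1}{858}\right)}{144 + S} = -8 + \frac{S - \frac{S}{858}}{144 + S} = -8 + \frac{\frac{857}{858} S}{144 + S} = -8 + \frac{857 S}{858 \left(144 + S\right)}$)
$- l{\left(-916 \right)} = - \frac{-988416 - -5502412}{858 \left(144 - 916\right)} = - \frac{-988416 + 5502412}{858 \left(-772\right)} = - \frac{\left(-1\right) 4513996}{858 \cdot 772} = \left(-1\right) \left(- \frac{1128499}{165594}\right) = \frac{1128499}{165594}$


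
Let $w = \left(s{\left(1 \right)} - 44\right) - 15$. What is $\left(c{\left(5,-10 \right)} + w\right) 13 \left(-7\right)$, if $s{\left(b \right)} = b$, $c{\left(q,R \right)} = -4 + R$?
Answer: $6552$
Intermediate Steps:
$w = -58$ ($w = \left(1 - 44\right) - 15 = -43 - 15 = -58$)
$\left(c{\left(5,-10 \right)} + w\right) 13 \left(-7\right) = \left(\left(-4 - 10\right) - 58\right) 13 \left(-7\right) = \left(-14 - 58\right) \left(-91\right) = \left(-72\right) \left(-91\right) = 6552$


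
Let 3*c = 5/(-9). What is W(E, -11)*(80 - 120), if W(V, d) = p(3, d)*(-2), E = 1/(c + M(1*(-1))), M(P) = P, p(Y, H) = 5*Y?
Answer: 1200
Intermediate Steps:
c = -5/27 (c = (5/(-9))/3 = (5*(-⅑))/3 = (⅓)*(-5/9) = -5/27 ≈ -0.18519)
E = -27/32 (E = 1/(-5/27 + 1*(-1)) = 1/(-5/27 - 1) = 1/(-32/27) = -27/32 ≈ -0.84375)
W(V, d) = -30 (W(V, d) = (5*3)*(-2) = 15*(-2) = -30)
W(E, -11)*(80 - 120) = -30*(80 - 120) = -30*(-40) = 1200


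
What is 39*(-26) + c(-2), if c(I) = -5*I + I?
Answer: -1006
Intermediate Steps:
c(I) = -4*I
39*(-26) + c(-2) = 39*(-26) - 4*(-2) = -1014 + 8 = -1006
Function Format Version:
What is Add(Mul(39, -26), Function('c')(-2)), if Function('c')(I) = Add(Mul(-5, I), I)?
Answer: -1006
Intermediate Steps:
Function('c')(I) = Mul(-4, I)
Add(Mul(39, -26), Function('c')(-2)) = Add(Mul(39, -26), Mul(-4, -2)) = Add(-1014, 8) = -1006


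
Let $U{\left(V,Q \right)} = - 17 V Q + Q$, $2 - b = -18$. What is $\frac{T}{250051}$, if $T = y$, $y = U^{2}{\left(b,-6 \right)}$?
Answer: $\frac{4137156}{250051} \approx 16.545$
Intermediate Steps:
$b = 20$ ($b = 2 - -18 = 2 + 18 = 20$)
$U{\left(V,Q \right)} = Q - 17 Q V$ ($U{\left(V,Q \right)} = - 17 Q V + Q = Q - 17 Q V$)
$y = 4137156$ ($y = \left(- 6 \left(1 - 340\right)\right)^{2} = \left(\left(-6\right) \left(-339\right)\right)^{2} = 2034^{2} = 4137156$)
$T = 4137156$
$\frac{T}{250051} = \frac{4137156}{250051}$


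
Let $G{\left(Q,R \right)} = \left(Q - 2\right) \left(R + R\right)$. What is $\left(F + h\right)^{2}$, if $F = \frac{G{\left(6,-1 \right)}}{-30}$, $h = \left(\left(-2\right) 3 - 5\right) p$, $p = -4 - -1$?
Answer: $\frac{249001}{225} \approx 1106.7$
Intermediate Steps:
$p = -3$ ($p = -4 + 1 = -3$)
$G{\left(Q,R \right)} = 2 R \left(-2 + Q\right)$ ($G{\left(Q,R \right)} = \left(-2 + Q\right) 2 R = 2 R \left(-2 + Q\right)$)
$h = 33$ ($h = \left(\left(-2\right) 3 - 5\right) \left(-3\right) = \left(-6 - 5\right) \left(-3\right) = \left(-11\right) \left(-3\right) = 33$)
$F = \frac{4}{15}$ ($F = \frac{2 \left(-1\right) \left(-2 + 6\right)}{-30} = 2 \left(-1\right) 4 \left(- \frac{1}{30}\right) = \left(-8\right) \left(- \frac{1}{30}\right) = \frac{4}{15} \approx 0.26667$)
$\left(F + h\right)^{2} = \left(\frac{4}{15} + 33\right)^{2} = \left(\frac{499}{15}\right)^{2} = \frac{249001}{225}$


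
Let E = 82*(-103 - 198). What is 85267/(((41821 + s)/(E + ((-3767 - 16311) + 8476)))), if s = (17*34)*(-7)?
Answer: -3093827828/37775 ≈ -81902.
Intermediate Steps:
E = -24682 (E = 82*(-301) = -24682)
s = -4046 (s = 578*(-7) = -4046)
85267/(((41821 + s)/(E + ((-3767 - 16311) + 8476)))) = 85267/(((41821 - 4046)/(-24682 + ((-3767 - 16311) + 8476)))) = 85267/((37775/(-24682 + (-20078 + 8476)))) = 85267/((37775/(-24682 - 11602))) = 85267/((37775/(-36284))) = 85267/((37775*(-1/36284))) = 85267/(-37775/36284) = 85267*(-36284/37775) = -3093827828/37775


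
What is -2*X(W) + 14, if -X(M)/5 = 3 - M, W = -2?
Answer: 64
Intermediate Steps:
X(M) = -15 + 5*M (X(M) = -5*(3 - M) = -15 + 5*M)
-2*X(W) + 14 = -2*(-15 + 5*(-2)) + 14 = -2*(-15 - 10) + 14 = -2*(-25) + 14 = 50 + 14 = 64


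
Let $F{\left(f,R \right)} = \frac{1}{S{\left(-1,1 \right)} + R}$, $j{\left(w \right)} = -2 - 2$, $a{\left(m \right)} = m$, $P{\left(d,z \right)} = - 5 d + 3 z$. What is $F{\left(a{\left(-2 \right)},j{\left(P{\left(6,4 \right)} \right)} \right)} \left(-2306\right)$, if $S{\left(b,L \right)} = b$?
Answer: $\frac{2306}{5} \approx 461.2$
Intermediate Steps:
$j{\left(w \right)} = -4$
$F{\left(f,R \right)} = \frac{1}{-1 + R}$
$F{\left(a{\left(-2 \right)},j{\left(P{\left(6,4 \right)} \right)} \right)} \left(-2306\right) = \frac{1}{-1 - 4} \left(-2306\right) = \frac{1}{-5} \left(-2306\right) = \left(- \frac{1}{5}\right) \left(-2306\right) = \frac{2306}{5}$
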